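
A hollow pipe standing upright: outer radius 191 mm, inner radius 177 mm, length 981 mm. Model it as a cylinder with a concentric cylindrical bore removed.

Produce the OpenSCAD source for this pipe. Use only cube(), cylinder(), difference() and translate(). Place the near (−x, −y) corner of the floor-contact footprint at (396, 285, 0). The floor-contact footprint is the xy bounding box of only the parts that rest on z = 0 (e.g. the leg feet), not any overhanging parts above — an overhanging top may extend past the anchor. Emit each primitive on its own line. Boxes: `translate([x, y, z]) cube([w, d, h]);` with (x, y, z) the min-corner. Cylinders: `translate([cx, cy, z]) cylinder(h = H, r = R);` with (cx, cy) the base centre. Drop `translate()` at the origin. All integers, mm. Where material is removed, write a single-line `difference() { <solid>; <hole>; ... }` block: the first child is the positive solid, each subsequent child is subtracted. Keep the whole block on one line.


difference() { translate([587, 476, 0]) cylinder(h = 981, r = 191); translate([587, 476, 0]) cylinder(h = 981, r = 177); }


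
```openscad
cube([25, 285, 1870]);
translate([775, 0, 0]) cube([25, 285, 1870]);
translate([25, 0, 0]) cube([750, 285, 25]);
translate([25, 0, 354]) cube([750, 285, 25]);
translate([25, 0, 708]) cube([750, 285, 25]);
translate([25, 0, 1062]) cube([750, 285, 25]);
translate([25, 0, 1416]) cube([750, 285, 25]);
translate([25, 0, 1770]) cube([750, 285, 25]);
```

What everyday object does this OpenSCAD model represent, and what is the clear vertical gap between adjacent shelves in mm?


A bookshelf. The clear shelf gap is 329 mm.

Two tall side panels with 6 horizontal boards between them — a bookshelf. The first two shelf undersides are at z = 0 and z = 354; with shelf thickness 25, the clear gap is 354 − 0 − 25 = 329 mm.


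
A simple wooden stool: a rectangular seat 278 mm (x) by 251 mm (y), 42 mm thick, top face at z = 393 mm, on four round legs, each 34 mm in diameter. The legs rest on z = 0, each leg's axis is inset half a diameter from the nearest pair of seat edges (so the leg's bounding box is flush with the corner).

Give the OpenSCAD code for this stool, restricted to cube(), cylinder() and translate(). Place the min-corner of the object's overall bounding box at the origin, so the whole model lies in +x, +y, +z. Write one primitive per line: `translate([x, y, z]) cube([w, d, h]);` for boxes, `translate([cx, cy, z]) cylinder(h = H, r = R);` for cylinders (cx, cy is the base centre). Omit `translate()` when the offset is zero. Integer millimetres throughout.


// leg_h = 393 - 42 = 351
translate([0, 0, 351]) cube([278, 251, 42]);
translate([17, 17, 0]) cylinder(h = 351, r = 17);
translate([261, 17, 0]) cylinder(h = 351, r = 17);
translate([17, 234, 0]) cylinder(h = 351, r = 17);
translate([261, 234, 0]) cylinder(h = 351, r = 17);


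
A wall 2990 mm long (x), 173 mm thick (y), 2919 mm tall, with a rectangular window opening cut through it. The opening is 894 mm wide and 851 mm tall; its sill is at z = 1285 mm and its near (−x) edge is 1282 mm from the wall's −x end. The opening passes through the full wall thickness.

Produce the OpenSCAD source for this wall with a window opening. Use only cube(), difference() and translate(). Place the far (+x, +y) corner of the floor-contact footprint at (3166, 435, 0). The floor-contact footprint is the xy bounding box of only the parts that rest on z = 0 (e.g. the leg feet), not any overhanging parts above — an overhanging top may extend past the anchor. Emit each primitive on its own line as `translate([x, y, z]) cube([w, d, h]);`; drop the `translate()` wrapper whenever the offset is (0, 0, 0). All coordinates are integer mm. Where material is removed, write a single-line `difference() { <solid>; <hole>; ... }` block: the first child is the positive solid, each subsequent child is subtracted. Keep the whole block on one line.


difference() { translate([176, 262, 0]) cube([2990, 173, 2919]); translate([1458, 262, 1285]) cube([894, 173, 851]); }


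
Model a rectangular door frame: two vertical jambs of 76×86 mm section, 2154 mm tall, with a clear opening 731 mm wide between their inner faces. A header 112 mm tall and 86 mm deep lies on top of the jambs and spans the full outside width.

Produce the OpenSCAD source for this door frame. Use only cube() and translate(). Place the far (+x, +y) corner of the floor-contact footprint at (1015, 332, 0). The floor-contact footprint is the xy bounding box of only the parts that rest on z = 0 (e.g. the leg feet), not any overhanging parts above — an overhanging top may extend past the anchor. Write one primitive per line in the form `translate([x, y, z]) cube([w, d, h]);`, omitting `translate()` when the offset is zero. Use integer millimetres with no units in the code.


translate([132, 246, 0]) cube([76, 86, 2154]);
translate([939, 246, 0]) cube([76, 86, 2154]);
translate([132, 246, 2154]) cube([883, 86, 112]);


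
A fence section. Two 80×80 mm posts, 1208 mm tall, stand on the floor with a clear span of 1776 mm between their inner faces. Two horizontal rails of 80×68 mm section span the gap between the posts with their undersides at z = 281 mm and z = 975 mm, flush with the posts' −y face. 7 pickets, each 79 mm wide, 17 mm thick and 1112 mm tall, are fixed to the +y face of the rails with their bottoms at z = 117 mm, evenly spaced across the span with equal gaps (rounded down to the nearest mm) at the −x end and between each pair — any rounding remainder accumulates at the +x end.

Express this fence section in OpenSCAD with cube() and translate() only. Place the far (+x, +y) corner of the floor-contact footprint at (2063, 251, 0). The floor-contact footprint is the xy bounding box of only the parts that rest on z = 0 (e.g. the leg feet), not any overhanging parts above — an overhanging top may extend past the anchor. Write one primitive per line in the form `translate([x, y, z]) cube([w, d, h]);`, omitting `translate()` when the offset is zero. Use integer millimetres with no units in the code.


translate([127, 171, 0]) cube([80, 80, 1208]);
translate([1983, 171, 0]) cube([80, 80, 1208]);
translate([207, 171, 281]) cube([1776, 80, 68]);
translate([207, 171, 975]) cube([1776, 80, 68]);
translate([359, 251, 117]) cube([79, 17, 1112]);
translate([590, 251, 117]) cube([79, 17, 1112]);
translate([821, 251, 117]) cube([79, 17, 1112]);
translate([1052, 251, 117]) cube([79, 17, 1112]);
translate([1283, 251, 117]) cube([79, 17, 1112]);
translate([1514, 251, 117]) cube([79, 17, 1112]);
translate([1745, 251, 117]) cube([79, 17, 1112]);


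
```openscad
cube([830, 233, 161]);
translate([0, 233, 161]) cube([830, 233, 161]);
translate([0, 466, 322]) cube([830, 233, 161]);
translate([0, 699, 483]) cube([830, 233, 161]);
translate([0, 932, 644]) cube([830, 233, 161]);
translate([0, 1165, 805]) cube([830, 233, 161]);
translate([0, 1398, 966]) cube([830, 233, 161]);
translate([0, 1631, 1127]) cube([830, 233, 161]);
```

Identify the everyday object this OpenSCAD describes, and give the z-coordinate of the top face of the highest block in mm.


A staircase. The total rise is 1288 mm.

8 identical blocks, each offset up and back from the previous — a staircase. Each step is 161 mm tall and there are 8 of them, so the total rise is 8 × 161 = 1288 mm.


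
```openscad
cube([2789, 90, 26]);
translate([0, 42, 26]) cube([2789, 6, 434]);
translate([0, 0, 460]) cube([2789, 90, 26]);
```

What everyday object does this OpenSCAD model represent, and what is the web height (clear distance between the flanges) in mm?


An I-beam. The web height is 434 mm.

Two wide flanges with a thin centred web — an I-beam. Overall 486 mm minus two 26 mm flanges gives a web of 486 − 2·26 = 434 mm.


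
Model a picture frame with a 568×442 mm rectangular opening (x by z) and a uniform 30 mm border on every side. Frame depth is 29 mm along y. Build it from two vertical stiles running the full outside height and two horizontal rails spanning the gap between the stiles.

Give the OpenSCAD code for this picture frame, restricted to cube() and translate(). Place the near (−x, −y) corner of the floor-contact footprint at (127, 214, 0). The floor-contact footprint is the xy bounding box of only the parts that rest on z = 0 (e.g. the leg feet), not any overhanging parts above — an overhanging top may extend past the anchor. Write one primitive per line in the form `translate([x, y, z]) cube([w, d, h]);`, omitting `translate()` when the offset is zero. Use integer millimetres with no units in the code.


translate([127, 214, 0]) cube([30, 29, 502]);
translate([725, 214, 0]) cube([30, 29, 502]);
translate([157, 214, 0]) cube([568, 29, 30]);
translate([157, 214, 472]) cube([568, 29, 30]);


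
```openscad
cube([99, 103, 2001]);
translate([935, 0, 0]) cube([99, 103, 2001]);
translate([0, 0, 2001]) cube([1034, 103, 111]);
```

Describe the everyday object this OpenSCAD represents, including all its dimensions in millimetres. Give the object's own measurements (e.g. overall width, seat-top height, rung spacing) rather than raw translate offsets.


A door frame. The clear opening is 836 mm wide and 2001 mm high. Two 99 mm wide jambs, 103 mm deep, stand either side of the opening from the floor to the top of the opening. A 111 mm thick head sits across the top of both jambs, spanning the full outside width of the frame.


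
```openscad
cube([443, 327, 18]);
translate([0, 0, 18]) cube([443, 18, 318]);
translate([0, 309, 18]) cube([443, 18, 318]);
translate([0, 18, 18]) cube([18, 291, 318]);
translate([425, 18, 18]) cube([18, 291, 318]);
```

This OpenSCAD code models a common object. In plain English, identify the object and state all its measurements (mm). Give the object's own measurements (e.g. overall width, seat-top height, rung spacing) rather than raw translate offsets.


An open-topped rectangular box: outside dimensions 443×327×336 mm, with a uniform wall and base thickness of 18 mm. The base is a full 443×327 slab on the floor; four walls sit on top of the base. The front and back walls (the −y and +y sides) span the full width; the two side walls fit between them.


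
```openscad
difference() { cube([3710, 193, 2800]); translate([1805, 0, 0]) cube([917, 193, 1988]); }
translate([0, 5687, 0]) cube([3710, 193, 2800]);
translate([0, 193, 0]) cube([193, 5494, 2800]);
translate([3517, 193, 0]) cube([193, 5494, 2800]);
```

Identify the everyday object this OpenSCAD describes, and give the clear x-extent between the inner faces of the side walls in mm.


A single room. The interior width is 3324 mm.

Four walls enclosing a rectangle with a door in the front wall — a room. Outside width 3710 minus two 193 mm walls gives 3324 mm.


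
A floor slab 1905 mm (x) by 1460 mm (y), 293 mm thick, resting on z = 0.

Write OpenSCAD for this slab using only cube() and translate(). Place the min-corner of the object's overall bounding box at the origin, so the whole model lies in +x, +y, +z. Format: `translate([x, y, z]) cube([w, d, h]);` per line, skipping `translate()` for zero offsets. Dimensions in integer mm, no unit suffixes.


cube([1905, 1460, 293]);


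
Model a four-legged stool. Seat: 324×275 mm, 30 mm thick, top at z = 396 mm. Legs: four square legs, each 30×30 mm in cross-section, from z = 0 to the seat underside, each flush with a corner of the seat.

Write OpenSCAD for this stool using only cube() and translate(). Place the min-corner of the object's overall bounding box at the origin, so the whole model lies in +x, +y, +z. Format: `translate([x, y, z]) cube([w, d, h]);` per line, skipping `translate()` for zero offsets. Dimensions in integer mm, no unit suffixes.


// leg_h = 396 - 30 = 366
translate([0, 0, 366]) cube([324, 275, 30]);
cube([30, 30, 366]);
translate([294, 0, 0]) cube([30, 30, 366]);
translate([0, 245, 0]) cube([30, 30, 366]);
translate([294, 245, 0]) cube([30, 30, 366]);


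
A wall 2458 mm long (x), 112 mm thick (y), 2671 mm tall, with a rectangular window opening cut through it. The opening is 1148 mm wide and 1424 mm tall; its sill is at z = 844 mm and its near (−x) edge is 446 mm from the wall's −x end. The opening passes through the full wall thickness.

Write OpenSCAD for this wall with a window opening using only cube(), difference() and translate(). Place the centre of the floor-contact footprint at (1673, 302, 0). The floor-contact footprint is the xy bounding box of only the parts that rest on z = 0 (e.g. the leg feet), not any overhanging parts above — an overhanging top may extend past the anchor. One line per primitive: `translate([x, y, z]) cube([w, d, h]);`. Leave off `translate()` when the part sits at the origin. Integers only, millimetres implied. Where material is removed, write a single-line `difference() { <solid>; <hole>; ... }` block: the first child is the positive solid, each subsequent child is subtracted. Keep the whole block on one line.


difference() { translate([444, 246, 0]) cube([2458, 112, 2671]); translate([890, 246, 844]) cube([1148, 112, 1424]); }


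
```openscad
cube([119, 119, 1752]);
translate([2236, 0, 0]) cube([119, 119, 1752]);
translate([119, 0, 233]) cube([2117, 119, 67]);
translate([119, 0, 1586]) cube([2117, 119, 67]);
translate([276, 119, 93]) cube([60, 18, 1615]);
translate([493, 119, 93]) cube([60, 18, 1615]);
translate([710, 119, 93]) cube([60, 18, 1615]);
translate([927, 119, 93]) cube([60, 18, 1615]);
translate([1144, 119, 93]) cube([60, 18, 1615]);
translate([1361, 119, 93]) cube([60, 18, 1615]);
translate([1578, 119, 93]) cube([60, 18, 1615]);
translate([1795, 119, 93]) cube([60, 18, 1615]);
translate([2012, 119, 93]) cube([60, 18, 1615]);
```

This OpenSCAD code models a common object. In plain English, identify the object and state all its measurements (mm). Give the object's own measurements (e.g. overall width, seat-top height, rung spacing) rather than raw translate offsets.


A fence section. Two 119×119 mm posts, 1752 mm tall, stand on the floor with a clear span of 2117 mm between their inner faces. Two horizontal rails of 119×67 mm section span the gap between the posts with their undersides at z = 233 mm and z = 1586 mm, flush with the posts' −y face. 9 pickets, each 60 mm wide, 18 mm thick and 1615 mm tall, are fixed to the +y face of the rails with their bottoms at z = 93 mm, spaced across the span with a 157 mm gap after the −x post and between neighbouring pickets, with 164 mm left before the +x post.


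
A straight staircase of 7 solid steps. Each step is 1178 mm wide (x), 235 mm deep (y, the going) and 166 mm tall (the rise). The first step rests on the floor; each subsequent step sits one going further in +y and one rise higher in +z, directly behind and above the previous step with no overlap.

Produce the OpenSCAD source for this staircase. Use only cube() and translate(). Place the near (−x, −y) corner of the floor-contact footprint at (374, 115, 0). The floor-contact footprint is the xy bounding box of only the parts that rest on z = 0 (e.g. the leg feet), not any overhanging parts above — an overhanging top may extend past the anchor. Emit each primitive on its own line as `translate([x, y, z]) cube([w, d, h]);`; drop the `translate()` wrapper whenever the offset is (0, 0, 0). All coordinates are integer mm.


translate([374, 115, 0]) cube([1178, 235, 166]);
translate([374, 350, 166]) cube([1178, 235, 166]);
translate([374, 585, 332]) cube([1178, 235, 166]);
translate([374, 820, 498]) cube([1178, 235, 166]);
translate([374, 1055, 664]) cube([1178, 235, 166]);
translate([374, 1290, 830]) cube([1178, 235, 166]);
translate([374, 1525, 996]) cube([1178, 235, 166]);


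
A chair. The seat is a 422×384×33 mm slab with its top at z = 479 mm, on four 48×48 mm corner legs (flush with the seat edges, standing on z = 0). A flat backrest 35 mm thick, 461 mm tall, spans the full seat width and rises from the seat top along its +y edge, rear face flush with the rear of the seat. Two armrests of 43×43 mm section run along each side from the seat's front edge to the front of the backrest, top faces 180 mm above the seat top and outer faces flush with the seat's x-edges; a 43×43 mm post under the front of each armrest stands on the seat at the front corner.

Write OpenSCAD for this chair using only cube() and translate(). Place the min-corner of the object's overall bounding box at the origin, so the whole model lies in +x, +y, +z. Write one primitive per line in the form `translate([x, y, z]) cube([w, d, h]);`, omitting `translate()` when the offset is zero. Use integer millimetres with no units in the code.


// leg_h = 479 - 33 = 446
// arm post h = 180 - 43 = 137
translate([0, 0, 446]) cube([422, 384, 33]);
cube([48, 48, 446]);
translate([374, 0, 0]) cube([48, 48, 446]);
translate([0, 336, 0]) cube([48, 48, 446]);
translate([374, 336, 0]) cube([48, 48, 446]);
translate([0, 349, 479]) cube([422, 35, 461]);
translate([0, 0, 616]) cube([43, 349, 43]);
translate([379, 0, 616]) cube([43, 349, 43]);
translate([0, 0, 479]) cube([43, 43, 137]);
translate([379, 0, 479]) cube([43, 43, 137]);


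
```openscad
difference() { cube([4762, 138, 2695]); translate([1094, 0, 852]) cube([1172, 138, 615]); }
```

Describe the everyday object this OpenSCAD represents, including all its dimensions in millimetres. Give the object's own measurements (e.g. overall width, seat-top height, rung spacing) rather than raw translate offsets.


A wall 4762 mm long (x), 138 mm thick (y), 2695 mm tall, with a rectangular window opening cut through it. The opening is 1172 mm wide and 615 mm tall; its sill is at z = 852 mm and its near (−x) edge is 1094 mm from the wall's −x end. The opening passes through the full wall thickness.


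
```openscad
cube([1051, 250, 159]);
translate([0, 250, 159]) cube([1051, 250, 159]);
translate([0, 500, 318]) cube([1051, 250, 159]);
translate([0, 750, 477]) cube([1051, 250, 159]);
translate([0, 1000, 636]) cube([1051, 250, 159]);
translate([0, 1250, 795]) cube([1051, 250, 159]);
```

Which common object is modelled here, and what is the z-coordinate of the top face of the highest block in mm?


A staircase. The total rise is 954 mm.

6 identical blocks, each offset up and back from the previous — a staircase. Each step is 159 mm tall and there are 6 of them, so the total rise is 6 × 159 = 954 mm.


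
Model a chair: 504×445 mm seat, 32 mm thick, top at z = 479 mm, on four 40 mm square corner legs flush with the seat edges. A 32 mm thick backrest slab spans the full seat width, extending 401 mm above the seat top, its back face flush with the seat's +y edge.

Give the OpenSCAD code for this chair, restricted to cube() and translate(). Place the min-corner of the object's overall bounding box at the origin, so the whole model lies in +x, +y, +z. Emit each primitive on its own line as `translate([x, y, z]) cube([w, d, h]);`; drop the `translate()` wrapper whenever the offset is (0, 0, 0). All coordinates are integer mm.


translate([0, 0, 447]) cube([504, 445, 32]);
cube([40, 40, 447]);
translate([464, 0, 0]) cube([40, 40, 447]);
translate([0, 405, 0]) cube([40, 40, 447]);
translate([464, 405, 0]) cube([40, 40, 447]);
translate([0, 413, 479]) cube([504, 32, 401]);


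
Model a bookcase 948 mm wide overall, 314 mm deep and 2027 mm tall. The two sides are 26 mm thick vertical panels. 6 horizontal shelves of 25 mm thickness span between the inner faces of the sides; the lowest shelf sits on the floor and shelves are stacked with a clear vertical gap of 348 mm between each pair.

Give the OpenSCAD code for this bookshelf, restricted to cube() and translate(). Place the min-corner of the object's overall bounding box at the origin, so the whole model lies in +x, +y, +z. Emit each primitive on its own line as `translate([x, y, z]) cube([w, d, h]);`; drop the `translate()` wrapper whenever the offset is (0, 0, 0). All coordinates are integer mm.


cube([26, 314, 2027]);
translate([922, 0, 0]) cube([26, 314, 2027]);
translate([26, 0, 0]) cube([896, 314, 25]);
translate([26, 0, 373]) cube([896, 314, 25]);
translate([26, 0, 746]) cube([896, 314, 25]);
translate([26, 0, 1119]) cube([896, 314, 25]);
translate([26, 0, 1492]) cube([896, 314, 25]);
translate([26, 0, 1865]) cube([896, 314, 25]);


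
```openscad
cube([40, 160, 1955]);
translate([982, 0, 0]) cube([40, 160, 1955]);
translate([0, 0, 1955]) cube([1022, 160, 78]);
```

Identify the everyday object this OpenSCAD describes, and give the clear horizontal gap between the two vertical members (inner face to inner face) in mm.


A door frame. The clear opening width is 942 mm.

Two 1955 mm tall posts with a header on top — a door frame. The left jamb is 40 mm wide at x = 0; the right jamb starts at x = 982. The clear opening is 982 − 40 = 942 mm.


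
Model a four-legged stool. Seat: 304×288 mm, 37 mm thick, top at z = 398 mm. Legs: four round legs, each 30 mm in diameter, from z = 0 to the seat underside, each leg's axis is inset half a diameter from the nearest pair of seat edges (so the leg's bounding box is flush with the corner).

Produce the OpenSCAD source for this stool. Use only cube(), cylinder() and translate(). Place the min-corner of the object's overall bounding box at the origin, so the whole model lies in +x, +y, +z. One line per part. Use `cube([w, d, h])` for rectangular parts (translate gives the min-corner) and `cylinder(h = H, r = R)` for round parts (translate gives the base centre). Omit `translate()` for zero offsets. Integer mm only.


translate([0, 0, 361]) cube([304, 288, 37]);
translate([15, 15, 0]) cylinder(h = 361, r = 15);
translate([289, 15, 0]) cylinder(h = 361, r = 15);
translate([15, 273, 0]) cylinder(h = 361, r = 15);
translate([289, 273, 0]) cylinder(h = 361, r = 15);


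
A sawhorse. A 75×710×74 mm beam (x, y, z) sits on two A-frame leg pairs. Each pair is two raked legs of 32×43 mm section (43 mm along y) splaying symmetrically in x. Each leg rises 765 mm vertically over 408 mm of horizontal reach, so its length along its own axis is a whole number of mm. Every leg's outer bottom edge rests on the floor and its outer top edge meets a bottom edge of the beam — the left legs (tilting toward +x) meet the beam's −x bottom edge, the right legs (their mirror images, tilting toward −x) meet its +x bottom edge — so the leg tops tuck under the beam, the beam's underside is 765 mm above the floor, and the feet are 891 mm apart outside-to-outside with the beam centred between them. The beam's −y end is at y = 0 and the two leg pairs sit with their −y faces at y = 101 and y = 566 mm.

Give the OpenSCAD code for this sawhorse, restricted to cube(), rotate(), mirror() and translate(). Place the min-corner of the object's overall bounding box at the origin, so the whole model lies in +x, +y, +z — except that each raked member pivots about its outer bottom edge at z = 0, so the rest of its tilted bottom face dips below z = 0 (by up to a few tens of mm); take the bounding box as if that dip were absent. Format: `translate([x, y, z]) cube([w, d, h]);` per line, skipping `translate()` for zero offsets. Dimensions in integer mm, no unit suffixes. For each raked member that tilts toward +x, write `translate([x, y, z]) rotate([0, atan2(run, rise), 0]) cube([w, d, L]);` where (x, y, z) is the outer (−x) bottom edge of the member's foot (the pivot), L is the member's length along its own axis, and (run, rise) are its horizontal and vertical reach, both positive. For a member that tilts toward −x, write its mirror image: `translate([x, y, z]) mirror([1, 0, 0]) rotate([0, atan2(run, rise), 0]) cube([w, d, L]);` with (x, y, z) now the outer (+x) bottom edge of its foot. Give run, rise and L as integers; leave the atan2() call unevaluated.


translate([408, 0, 765]) cube([75, 710, 74]);
translate([0, 101, 0]) rotate([0, atan2(408, 765), 0]) cube([32, 43, 867]);
translate([891, 101, 0]) mirror([1, 0, 0]) rotate([0, atan2(408, 765), 0]) cube([32, 43, 867]);
translate([0, 566, 0]) rotate([0, atan2(408, 765), 0]) cube([32, 43, 867]);
translate([891, 566, 0]) mirror([1, 0, 0]) rotate([0, atan2(408, 765), 0]) cube([32, 43, 867]);


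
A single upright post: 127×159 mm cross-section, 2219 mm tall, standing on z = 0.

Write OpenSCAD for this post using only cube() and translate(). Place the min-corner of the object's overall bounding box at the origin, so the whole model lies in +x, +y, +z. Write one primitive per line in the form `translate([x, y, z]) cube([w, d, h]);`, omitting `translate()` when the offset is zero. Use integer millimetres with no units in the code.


cube([127, 159, 2219]);


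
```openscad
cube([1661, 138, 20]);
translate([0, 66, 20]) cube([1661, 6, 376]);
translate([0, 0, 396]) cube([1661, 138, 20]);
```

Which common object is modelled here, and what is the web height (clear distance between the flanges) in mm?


An I-beam. The web height is 376 mm.

Two wide flanges with a thin centred web — an I-beam. Overall 416 mm minus two 20 mm flanges gives a web of 416 − 2·20 = 376 mm.


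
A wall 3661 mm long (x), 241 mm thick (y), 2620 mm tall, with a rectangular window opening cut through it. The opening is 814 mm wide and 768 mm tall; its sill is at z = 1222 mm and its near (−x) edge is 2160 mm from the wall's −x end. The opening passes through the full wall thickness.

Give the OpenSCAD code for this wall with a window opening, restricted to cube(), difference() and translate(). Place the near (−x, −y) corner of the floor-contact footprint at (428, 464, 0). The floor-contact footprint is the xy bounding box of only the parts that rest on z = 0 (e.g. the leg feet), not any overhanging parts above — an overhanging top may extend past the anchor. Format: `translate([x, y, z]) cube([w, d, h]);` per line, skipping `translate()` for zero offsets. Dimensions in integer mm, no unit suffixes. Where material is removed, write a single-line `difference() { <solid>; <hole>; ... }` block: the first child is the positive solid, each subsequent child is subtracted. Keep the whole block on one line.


difference() { translate([428, 464, 0]) cube([3661, 241, 2620]); translate([2588, 464, 1222]) cube([814, 241, 768]); }


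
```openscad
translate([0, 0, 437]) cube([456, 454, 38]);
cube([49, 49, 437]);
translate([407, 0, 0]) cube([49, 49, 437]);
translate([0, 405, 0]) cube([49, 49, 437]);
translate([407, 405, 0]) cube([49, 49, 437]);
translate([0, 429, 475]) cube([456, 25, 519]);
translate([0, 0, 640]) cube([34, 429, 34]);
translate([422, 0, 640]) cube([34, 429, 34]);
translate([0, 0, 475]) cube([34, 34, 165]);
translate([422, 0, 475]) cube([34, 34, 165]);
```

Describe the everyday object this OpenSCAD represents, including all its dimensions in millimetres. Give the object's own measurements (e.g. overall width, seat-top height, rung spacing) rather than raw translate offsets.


A chair. The seat is a 456×454×38 mm slab with its top at z = 475 mm, on four 49×49 mm corner legs (flush with the seat edges, standing on z = 0). A flat backrest 25 mm thick, 519 mm tall, spans the full seat width and rises from the seat top along its +y edge, rear face flush with the rear of the seat. Two armrests of 34×34 mm section run along each side from the seat's front edge to the front of the backrest, top faces 199 mm above the seat top and outer faces flush with the seat's x-edges; a 34×34 mm post under the front of each armrest stands on the seat at the front corner.


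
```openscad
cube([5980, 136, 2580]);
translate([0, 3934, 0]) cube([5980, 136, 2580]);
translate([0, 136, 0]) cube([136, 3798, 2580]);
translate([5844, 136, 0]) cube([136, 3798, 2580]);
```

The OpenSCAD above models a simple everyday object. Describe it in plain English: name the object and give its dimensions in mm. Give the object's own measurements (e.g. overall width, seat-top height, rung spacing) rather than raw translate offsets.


The wall frame of a small rectangular building: four walls, each 2580 mm tall and 136 mm thick, enclosing a footprint 5980 mm (x) by 4070 mm (y) outside-to-outside, with no floor or roof. The front and back walls (the −y and +y sides) span the full width; the two side walls fit between them.


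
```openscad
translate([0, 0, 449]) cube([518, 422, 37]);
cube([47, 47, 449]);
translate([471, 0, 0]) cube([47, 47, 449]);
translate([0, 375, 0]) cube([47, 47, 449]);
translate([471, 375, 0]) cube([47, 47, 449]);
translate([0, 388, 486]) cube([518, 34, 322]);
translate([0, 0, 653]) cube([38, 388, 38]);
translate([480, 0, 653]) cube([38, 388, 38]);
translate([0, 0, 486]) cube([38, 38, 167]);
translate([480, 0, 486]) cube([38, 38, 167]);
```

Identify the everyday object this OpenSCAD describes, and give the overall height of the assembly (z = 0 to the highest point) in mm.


A chair. The overall height is 808 mm.

A slab on four corner posts with a tall panel at the back — a chair. The seat slab sits at z = 449 with thickness 37, and the 322 mm backrest starts at the seat top, so the overall height is 449 + 37 + 322 = 808 mm.


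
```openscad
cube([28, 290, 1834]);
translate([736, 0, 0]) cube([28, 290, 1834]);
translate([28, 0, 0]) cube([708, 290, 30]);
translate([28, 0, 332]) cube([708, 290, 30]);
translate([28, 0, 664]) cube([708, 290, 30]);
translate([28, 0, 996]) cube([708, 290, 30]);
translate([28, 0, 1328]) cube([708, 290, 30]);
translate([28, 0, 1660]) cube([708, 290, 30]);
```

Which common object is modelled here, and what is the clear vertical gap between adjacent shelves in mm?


A bookshelf. The clear shelf gap is 302 mm.

Two tall side panels with 6 horizontal boards between them — a bookshelf. The first two shelf undersides are at z = 0 and z = 332; with shelf thickness 30, the clear gap is 332 − 0 − 30 = 302 mm.


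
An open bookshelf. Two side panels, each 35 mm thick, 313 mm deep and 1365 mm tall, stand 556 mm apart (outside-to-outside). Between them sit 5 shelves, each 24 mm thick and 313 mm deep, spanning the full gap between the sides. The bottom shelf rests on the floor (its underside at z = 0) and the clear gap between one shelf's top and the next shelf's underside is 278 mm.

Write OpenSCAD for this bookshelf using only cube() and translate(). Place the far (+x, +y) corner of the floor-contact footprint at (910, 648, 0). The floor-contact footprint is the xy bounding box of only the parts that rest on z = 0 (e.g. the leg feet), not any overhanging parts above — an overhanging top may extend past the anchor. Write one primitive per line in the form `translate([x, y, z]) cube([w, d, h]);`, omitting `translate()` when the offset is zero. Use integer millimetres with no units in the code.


translate([354, 335, 0]) cube([35, 313, 1365]);
translate([875, 335, 0]) cube([35, 313, 1365]);
translate([389, 335, 0]) cube([486, 313, 24]);
translate([389, 335, 302]) cube([486, 313, 24]);
translate([389, 335, 604]) cube([486, 313, 24]);
translate([389, 335, 906]) cube([486, 313, 24]);
translate([389, 335, 1208]) cube([486, 313, 24]);


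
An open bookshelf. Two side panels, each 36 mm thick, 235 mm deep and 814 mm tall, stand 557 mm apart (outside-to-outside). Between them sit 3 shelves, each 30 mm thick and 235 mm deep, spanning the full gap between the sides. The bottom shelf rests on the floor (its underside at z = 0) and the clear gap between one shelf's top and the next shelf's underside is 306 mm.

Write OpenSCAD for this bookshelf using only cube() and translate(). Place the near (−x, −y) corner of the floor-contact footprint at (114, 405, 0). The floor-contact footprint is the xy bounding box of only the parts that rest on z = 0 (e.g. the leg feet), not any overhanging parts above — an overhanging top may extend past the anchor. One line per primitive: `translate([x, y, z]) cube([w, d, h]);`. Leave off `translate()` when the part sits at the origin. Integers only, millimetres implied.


translate([114, 405, 0]) cube([36, 235, 814]);
translate([635, 405, 0]) cube([36, 235, 814]);
translate([150, 405, 0]) cube([485, 235, 30]);
translate([150, 405, 336]) cube([485, 235, 30]);
translate([150, 405, 672]) cube([485, 235, 30]);


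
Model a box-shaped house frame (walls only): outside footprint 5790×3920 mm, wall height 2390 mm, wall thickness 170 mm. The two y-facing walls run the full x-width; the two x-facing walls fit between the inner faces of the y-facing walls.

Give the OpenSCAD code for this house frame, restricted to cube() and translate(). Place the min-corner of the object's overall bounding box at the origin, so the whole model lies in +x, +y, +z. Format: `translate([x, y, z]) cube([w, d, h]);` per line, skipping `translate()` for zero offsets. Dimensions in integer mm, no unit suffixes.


cube([5790, 170, 2390]);
translate([0, 3750, 0]) cube([5790, 170, 2390]);
translate([0, 170, 0]) cube([170, 3580, 2390]);
translate([5620, 170, 0]) cube([170, 3580, 2390]);


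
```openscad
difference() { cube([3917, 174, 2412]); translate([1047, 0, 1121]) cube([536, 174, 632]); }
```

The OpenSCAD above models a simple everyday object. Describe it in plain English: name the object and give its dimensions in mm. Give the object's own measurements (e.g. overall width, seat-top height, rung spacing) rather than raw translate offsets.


A wall 3917 mm long (x), 174 mm thick (y), 2412 mm tall, with a rectangular window opening cut through it. The opening is 536 mm wide and 632 mm tall; its sill is at z = 1121 mm and its near (−x) edge is 1047 mm from the wall's −x end. The opening passes through the full wall thickness.


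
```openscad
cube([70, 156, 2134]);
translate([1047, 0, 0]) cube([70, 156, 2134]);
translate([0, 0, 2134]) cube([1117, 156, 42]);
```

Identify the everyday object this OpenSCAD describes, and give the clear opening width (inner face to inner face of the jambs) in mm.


A door frame. The clear opening width is 977 mm.

Two 2134 mm tall posts with a header on top — a door frame. The left jamb is 70 mm wide at x = 0; the right jamb starts at x = 1047. The clear opening is 1047 − 70 = 977 mm.


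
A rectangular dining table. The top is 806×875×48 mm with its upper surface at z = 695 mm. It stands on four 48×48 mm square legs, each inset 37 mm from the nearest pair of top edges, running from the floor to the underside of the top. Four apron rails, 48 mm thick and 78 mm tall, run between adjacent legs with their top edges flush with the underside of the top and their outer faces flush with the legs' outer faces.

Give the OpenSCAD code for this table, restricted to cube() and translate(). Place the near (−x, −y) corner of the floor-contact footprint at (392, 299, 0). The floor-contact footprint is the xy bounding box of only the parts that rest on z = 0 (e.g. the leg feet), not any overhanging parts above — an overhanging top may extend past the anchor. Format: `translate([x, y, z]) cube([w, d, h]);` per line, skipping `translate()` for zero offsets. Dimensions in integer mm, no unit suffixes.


translate([355, 262, 647]) cube([806, 875, 48]);
translate([392, 299, 0]) cube([48, 48, 647]);
translate([1076, 299, 0]) cube([48, 48, 647]);
translate([392, 1052, 0]) cube([48, 48, 647]);
translate([1076, 1052, 0]) cube([48, 48, 647]);
translate([440, 299, 569]) cube([636, 48, 78]);
translate([440, 1052, 569]) cube([636, 48, 78]);
translate([392, 347, 569]) cube([48, 705, 78]);
translate([1076, 347, 569]) cube([48, 705, 78]);


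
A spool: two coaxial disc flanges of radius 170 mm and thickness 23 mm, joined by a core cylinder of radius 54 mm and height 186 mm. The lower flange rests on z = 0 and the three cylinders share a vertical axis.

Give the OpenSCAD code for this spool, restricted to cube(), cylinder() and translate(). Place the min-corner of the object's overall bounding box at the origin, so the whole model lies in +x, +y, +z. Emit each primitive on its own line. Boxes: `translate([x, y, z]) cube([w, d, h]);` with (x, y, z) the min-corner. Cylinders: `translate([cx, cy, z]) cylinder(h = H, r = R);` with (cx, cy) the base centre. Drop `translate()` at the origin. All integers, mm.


translate([170, 170, 0]) cylinder(h = 23, r = 170);
translate([170, 170, 23]) cylinder(h = 186, r = 54);
translate([170, 170, 209]) cylinder(h = 23, r = 170);


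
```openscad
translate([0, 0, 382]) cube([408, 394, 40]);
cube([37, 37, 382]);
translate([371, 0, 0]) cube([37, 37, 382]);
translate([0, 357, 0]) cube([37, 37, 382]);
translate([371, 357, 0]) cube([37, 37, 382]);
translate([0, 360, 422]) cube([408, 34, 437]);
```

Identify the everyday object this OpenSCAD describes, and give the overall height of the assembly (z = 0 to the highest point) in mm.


A chair. The overall height is 859 mm.

A slab on four corner posts with a tall panel at the back — a chair. The seat slab sits at z = 382 with thickness 40, and the 437 mm backrest starts at the seat top, so the overall height is 382 + 40 + 437 = 859 mm.


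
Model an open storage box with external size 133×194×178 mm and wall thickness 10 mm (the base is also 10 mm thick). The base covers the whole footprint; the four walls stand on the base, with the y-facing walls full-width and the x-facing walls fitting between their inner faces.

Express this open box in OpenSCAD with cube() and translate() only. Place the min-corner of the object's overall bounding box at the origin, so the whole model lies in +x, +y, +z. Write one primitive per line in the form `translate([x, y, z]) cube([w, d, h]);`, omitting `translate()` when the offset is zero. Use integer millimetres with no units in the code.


cube([133, 194, 10]);
translate([0, 0, 10]) cube([133, 10, 168]);
translate([0, 184, 10]) cube([133, 10, 168]);
translate([0, 10, 10]) cube([10, 174, 168]);
translate([123, 10, 10]) cube([10, 174, 168]);


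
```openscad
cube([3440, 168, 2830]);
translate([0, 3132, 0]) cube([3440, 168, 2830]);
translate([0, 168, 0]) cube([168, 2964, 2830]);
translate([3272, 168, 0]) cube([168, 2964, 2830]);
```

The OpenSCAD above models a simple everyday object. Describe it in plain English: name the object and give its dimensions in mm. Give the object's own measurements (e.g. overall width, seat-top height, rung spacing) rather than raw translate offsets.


The wall frame of a small rectangular building: four walls, each 2830 mm tall and 168 mm thick, enclosing a footprint 3440 mm (x) by 3300 mm (y) outside-to-outside, with no floor or roof. The front and back walls (the −y and +y sides) span the full width; the two side walls fit between them.


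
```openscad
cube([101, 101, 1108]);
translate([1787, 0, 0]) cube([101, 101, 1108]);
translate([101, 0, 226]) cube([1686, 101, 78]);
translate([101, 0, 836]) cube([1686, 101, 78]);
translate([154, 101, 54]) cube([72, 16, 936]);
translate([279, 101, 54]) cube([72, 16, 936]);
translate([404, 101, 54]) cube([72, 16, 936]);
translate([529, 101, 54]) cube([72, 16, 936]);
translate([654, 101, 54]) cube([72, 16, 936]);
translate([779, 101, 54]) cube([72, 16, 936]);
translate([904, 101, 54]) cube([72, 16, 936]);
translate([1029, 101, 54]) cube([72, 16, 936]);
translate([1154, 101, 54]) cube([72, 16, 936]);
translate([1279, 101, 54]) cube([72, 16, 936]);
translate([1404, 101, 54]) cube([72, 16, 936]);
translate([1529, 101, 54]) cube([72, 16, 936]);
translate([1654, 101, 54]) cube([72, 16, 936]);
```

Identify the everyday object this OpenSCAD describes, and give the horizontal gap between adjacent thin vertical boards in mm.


A fence section. The picket gap is 53 mm.

Two posts, two rails, 13 pickets — a fence section. Span 1686 mm holds 13 pickets of 72 mm with 14 equal gaps: ⌊(1686 − 13·72) / 14⌋ = 53 mm.


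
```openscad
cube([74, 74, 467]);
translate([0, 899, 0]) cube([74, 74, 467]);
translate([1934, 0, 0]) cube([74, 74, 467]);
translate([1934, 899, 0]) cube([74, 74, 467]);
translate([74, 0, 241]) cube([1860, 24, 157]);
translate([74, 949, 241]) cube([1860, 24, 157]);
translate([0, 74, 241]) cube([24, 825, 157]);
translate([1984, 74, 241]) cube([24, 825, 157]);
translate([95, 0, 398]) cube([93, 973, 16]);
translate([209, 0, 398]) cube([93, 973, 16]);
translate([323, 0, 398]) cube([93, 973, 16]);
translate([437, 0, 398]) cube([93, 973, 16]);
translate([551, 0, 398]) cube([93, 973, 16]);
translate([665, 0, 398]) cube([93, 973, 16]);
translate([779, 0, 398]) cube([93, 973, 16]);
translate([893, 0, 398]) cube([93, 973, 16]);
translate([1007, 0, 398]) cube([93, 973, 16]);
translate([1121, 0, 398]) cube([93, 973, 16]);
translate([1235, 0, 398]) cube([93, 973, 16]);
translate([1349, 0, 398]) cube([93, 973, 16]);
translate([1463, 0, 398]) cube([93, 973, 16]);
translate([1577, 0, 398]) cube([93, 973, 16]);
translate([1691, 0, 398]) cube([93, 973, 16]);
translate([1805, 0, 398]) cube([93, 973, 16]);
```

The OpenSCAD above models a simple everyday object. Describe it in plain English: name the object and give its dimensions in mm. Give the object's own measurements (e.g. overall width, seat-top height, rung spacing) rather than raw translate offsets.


A bed frame 2008 mm long (x) by 973 mm wide (y). Four 74×74 mm corner posts, 467 mm tall, at the corners of the footprint. Four rails of 24 mm thickness and 157 mm height run between adjacent posts with their undersides at z = 241 mm, their outer faces flush with the outside of the frame (the two x-running rails run between the posts' inner faces; the two y-running rails run between the posts' inner faces). 16 slats, each 93 mm wide (x) and 16 mm thick, lie across the top of the two x-running rails, running the full 973 mm width of the frame in y; along x they sit between the end posts with a 21 mm gap after the −x posts and between neighbouring slats, leaving 36 mm before the +x posts.
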